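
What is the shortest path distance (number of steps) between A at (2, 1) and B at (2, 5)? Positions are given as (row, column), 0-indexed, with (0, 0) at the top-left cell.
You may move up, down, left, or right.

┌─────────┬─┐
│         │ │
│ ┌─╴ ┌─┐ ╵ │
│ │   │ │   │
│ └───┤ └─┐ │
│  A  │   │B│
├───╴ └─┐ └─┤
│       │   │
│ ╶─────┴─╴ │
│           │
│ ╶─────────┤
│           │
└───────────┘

Finding path from (2, 1) to (2, 5):
Path: (2,1) → (2,0) → (1,0) → (0,0) → (0,1) → (0,2) → (0,3) → (0,4) → (1,4) → (1,5) → (2,5)
Distance: 10 steps

Solution:

┌─────────┬─┐
│↱ → → → ↓│ │
│ ┌─╴ ┌─┐ ╵ │
│↑│   │ │↳ ↓│
│ └───┤ └─┐ │
│↑ A  │   │B│
├───╴ └─┐ └─┤
│       │   │
│ ╶─────┴─╴ │
│           │
│ ╶─────────┤
│           │
└───────────┘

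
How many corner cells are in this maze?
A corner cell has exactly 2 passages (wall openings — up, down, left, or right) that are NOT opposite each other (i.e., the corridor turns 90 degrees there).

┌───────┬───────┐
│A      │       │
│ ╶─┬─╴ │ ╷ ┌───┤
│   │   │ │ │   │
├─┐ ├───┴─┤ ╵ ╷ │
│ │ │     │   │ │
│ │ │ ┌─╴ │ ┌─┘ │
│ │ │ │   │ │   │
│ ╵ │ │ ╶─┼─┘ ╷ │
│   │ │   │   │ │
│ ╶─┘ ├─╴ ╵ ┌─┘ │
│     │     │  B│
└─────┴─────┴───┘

Counting corner cells (2 non-opposite passages):
Total corners: 23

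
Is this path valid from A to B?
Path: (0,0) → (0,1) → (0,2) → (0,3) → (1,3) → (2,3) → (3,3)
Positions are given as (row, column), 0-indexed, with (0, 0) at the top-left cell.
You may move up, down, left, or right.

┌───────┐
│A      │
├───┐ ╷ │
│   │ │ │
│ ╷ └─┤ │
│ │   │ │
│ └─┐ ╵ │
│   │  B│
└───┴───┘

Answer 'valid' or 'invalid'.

Checking path validity:
Result: All consecutive moves are passable.

valid

Correct solution:

┌───────┐
│A → → ↓│
├───┐ ╷ │
│   │ │↓│
│ ╷ └─┤ │
│ │   │↓│
│ └─┐ ╵ │
│   │  B│
└───┴───┘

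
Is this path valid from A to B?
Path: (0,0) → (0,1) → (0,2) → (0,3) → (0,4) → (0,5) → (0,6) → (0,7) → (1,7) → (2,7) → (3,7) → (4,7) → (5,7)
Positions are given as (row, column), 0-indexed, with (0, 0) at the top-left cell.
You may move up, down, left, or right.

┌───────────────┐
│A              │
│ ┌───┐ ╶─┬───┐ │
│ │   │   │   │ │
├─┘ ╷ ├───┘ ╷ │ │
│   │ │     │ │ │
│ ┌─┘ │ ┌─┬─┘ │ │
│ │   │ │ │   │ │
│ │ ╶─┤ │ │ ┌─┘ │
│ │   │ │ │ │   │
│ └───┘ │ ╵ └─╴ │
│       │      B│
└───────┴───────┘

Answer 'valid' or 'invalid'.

Checking path validity:
Result: All consecutive moves are passable.

valid

Correct solution:

┌───────────────┐
│A → → → → → → ↓│
│ ┌───┐ ╶─┬───┐ │
│ │   │   │   │↓│
├─┘ ╷ ├───┘ ╷ │ │
│   │ │     │ │↓│
│ ┌─┘ │ ┌─┬─┘ │ │
│ │   │ │ │   │↓│
│ │ ╶─┤ │ │ ┌─┘ │
│ │   │ │ │ │  ↓│
│ └───┘ │ ╵ └─╴ │
│       │      B│
└───────┴───────┘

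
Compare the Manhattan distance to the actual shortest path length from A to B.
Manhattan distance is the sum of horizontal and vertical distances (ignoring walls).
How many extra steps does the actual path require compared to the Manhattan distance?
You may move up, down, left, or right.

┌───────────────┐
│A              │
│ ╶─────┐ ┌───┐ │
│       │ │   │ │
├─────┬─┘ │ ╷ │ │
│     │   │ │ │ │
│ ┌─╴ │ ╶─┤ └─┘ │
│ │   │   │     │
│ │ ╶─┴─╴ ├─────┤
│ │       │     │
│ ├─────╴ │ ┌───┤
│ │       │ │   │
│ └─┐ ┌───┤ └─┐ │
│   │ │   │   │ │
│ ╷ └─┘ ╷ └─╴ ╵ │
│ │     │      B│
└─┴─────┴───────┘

Manhattan distance: |7 - 0| + |7 - 0| = 14
Actual path length: 32
Extra steps: 32 - 14 = 18

Solution:

┌───────────────┐
│A → → → ↓      │
│ ╶─────┐ ┌───┐ │
│       │↓│   │ │
├─────┬─┘ │ ╷ │ │
│↓ ← ↰│↓ ↲│ │ │ │
│ ┌─╴ │ ╶─┤ └─┘ │
│↓│↱ ↑│↳ ↓│     │
│ │ ╶─┴─╴ ├─────┤
│↓│↑ ← ← ↲│     │
│ ├─────╴ │ ┌───┤
│↓│       │ │   │
│ └─┐ ┌───┤ └─┐ │
│↳ ↓│ │↱ ↓│   │ │
│ ╷ └─┘ ╷ └─╴ ╵ │
│ │↳ → ↑│↳ → → B│
└─┴─────┴───────┘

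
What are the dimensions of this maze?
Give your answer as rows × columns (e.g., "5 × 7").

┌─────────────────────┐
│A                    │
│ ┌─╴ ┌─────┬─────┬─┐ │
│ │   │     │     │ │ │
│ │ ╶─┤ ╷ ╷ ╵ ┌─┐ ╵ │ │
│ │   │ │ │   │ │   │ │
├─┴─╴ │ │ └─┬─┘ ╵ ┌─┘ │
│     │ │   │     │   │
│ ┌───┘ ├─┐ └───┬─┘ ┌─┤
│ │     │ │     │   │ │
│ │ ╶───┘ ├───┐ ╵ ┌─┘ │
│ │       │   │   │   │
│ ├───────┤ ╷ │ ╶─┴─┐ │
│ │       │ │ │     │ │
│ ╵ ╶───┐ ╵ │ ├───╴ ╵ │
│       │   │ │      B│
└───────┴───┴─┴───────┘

Counting the maze dimensions:
Rows (vertical): 8
Columns (horizontal): 11
Dimensions: 8 × 11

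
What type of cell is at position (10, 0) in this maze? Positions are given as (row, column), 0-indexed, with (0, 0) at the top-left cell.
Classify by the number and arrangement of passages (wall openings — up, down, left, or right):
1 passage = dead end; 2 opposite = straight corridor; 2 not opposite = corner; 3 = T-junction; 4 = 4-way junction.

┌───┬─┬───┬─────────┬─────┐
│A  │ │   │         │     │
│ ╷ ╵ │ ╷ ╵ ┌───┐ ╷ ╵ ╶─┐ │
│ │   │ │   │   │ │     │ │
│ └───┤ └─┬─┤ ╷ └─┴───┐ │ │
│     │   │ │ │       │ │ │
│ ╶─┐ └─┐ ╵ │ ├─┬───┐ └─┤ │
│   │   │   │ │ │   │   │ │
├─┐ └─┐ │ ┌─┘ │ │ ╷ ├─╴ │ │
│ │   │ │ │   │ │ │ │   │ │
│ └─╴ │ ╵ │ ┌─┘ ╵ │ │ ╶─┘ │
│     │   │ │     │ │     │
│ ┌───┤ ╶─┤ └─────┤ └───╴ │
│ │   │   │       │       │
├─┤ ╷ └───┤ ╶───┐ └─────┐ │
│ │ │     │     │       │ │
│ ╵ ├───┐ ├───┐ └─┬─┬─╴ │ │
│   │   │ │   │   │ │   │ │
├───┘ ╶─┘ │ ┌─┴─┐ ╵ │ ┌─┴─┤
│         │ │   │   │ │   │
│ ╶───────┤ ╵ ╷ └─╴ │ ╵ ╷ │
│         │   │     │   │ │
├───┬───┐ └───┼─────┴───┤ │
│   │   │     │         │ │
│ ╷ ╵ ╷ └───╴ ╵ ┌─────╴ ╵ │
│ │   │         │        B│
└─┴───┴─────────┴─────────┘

Checking cell at (10, 0):
Number of passages: 2
Cell type: corner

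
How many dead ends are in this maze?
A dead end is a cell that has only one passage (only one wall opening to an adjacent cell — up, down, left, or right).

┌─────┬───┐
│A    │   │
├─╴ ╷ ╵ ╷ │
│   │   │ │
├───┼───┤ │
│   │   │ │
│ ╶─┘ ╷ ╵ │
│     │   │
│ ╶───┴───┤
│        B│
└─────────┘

Checking each cell for number of passages:

Dead ends found at positions:
  (0, 0)
  (1, 0)
  (2, 1)
  (4, 4)
Total dead ends: 4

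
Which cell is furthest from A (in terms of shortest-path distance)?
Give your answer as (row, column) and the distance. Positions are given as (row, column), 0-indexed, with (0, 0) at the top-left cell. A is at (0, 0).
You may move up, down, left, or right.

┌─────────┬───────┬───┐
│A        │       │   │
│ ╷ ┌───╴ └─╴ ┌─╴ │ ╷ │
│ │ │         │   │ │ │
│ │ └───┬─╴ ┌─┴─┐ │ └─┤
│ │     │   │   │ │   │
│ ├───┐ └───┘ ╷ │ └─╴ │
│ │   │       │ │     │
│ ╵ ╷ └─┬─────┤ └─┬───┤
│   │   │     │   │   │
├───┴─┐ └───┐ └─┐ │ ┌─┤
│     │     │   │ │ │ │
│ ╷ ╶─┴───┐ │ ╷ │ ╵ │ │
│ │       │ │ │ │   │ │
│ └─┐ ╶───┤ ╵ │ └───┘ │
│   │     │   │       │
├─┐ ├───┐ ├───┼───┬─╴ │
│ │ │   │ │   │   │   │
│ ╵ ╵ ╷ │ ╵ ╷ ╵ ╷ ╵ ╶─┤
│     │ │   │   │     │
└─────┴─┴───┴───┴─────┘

Computing BFS distances from A to all cells:
Furthest cell: (9, 3)
Distance: 52 steps

Path from A to the furthest cell:

┌─────────┬───────┬───┐
│A        │       │   │
│ ╷ ┌───╴ └─╴ ┌─╴ │ ╷ │
│↓│ │         │   │ │ │
│ │ └───┬─╴ ┌─┴─┐ │ └─┤
│↓│     │   │   │ │   │
│ ├───┐ └───┘ ╷ │ └─╴ │
│↓│↱ ↓│       │ │     │
│ ╵ ╷ └─┬─────┤ └─┬───┤
│↳ ↑│↳ ↓│     │   │   │
├───┴─┐ └───┐ └─┐ │ ┌─┤
│↓ ↰  │↳ → ↓│↱ ↓│ │ │ │
│ ╷ ╶─┴───┐ │ ╷ │ ╵ │ │
│↓│↑ ↰    │↓│↑│↓│   │ │
│ └─┐ ╶───┤ ╵ │ └───┘ │
│↳ ↓│↑ ← ↰│↳ ↑│↳ → → ↓│
├─┐ ├───┐ ├───┼───┬─╴ │
│ │↓│↱ ↓│↑│↓ ↰│↓ ↰│↓ ↲│
│ ╵ ╵ ╷ │ ╵ ╷ ╵ ╷ ╵ ╶─┤
│  ↳ ↑│B│↑ ↲│↑ ↲│↑ ↲  │
└─────┴─┴───┴───┴─────┘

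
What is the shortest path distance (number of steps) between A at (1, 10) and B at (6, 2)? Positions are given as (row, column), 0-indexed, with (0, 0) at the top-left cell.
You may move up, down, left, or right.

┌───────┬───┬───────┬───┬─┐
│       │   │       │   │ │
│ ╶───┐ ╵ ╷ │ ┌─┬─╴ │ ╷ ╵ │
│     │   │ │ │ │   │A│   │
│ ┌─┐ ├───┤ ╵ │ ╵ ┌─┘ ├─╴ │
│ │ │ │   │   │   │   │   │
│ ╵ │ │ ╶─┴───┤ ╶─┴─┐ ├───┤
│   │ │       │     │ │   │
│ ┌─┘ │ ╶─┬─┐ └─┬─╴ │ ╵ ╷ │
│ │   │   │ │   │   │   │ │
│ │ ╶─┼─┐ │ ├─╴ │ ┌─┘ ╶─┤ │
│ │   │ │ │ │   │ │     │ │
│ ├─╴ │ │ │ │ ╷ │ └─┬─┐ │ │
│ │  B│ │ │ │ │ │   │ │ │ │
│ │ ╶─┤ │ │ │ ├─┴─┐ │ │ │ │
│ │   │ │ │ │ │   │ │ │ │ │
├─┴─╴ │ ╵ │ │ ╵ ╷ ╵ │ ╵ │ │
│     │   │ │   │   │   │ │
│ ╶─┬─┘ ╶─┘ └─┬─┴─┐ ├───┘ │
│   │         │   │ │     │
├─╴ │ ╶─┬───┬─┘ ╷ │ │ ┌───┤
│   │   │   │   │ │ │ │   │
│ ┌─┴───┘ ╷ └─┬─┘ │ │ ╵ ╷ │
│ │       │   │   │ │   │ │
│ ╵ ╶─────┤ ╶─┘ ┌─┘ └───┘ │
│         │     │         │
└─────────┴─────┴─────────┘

Finding path from (1, 10) to (6, 2):
Path: (1,10) → (2,10) → (3,10) → (4,10) → (4,11) → (3,11) → (3,12) → (4,12) → (5,12) → (6,12) → (7,12) → (8,12) → (9,12) → (9,11) → (9,10) → (10,10) → (11,10) → (11,11) → (10,11) → (10,12) → (11,12) → (12,12) → (12,11) → (12,10) → (12,9) → (11,9) → (10,9) → (9,9) → (8,9) → (7,9) → (6,9) → (6,8) → (5,8) → (4,8) → (4,9) → (3,9) → (3,8) → (3,7) → (2,7) → (2,8) → (1,8) → (1,9) → (0,9) → (0,8) → (0,7) → (0,6) → (1,6) → (2,6) → (2,5) → (1,5) → (0,5) → (0,4) → (1,4) → (1,3) → (0,3) → (0,2) → (0,1) → (0,0) → (1,0) → (1,1) → (1,2) → (2,2) → (3,2) → (4,2) → (4,1) → (5,1) → (5,2) → (6,2)
Distance: 67 steps

Solution:

┌───────┬───┬───────┬───┬─┐
│↓ ← ← ↰│↓ ↰│↓ ← ← ↰│   │ │
│ ╶───┐ ╵ ╷ │ ┌─┬─╴ │ ╷ ╵ │
│↳ → ↓│↑ ↲│↑│↓│ │↱ ↑│A│   │
│ ┌─┐ ├───┤ ╵ │ ╵ ┌─┘ ├─╴ │
│ │ │↓│   │↑ ↲│↱ ↑│  ↓│   │
│ ╵ │ │ ╶─┴───┤ ╶─┴─┐ ├───┤
│   │↓│       │↑ ← ↰│↓│↱ ↓│
│ ┌─┘ │ ╶─┬─┐ └─┬─╴ │ ╵ ╷ │
│ │↓ ↲│   │ │   │↱ ↑│↳ ↑│↓│
│ │ ╶─┼─┐ │ ├─╴ │ ┌─┘ ╶─┤ │
│ │↳ ↓│ │ │ │   │↑│     │↓│
│ ├─╴ │ │ │ │ ╷ │ └─┬─┐ │ │
│ │  B│ │ │ │ │ │↑ ↰│ │ │↓│
│ │ ╶─┤ │ │ │ ├─┴─┐ │ │ │ │
│ │   │ │ │ │ │   │↑│ │ │↓│
├─┴─╴ │ ╵ │ │ ╵ ╷ ╵ │ ╵ │ │
│     │   │ │   │  ↑│   │↓│
│ ╶─┬─┘ ╶─┘ └─┬─┴─┐ ├───┘ │
│   │         │   │↑│↓ ← ↲│
├─╴ │ ╶─┬───┬─┘ ╷ │ │ ┌───┤
│   │   │   │   │ │↑│↓│↱ ↓│
│ ┌─┴───┘ ╷ └─┬─┘ │ │ ╵ ╷ │
│ │       │   │   │↑│↳ ↑│↓│
│ ╵ ╶─────┤ ╶─┘ ┌─┘ └───┘ │
│         │     │  ↑ ← ← ↲│
└─────────┴─────┴─────────┘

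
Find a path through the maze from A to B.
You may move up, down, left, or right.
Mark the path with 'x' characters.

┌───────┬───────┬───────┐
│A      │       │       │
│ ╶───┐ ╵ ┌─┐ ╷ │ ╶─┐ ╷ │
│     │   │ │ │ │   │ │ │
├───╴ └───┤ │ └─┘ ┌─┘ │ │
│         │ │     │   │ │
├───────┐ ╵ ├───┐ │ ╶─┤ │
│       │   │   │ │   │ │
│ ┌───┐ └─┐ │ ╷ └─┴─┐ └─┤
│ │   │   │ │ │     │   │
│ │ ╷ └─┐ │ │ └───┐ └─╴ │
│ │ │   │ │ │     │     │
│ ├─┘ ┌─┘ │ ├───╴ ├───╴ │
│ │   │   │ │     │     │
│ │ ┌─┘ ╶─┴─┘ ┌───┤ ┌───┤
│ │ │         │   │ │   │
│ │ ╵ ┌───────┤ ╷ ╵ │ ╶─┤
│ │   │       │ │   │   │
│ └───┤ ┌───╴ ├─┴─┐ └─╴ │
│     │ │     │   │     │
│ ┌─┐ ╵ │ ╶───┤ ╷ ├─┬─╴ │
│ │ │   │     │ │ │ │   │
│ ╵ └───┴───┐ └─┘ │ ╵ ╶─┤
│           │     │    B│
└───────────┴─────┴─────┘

Finding the shortest path through the maze:
Path length: 36 steps
Directions: right → right → right → down → right → up → right → right → down → down → right → right → up → up → right → right → down → down → left → down → right → down → right → down → down → left → left → down → down → down → right → right → down → left → down → right

Solution:

┌───────┬───────┬───────┐
│A x x x│x x x  │x x x  │
│ ╶───┐ ╵ ┌─┐ ╷ │ ╶─┐ ╷ │
│     │x x│ │x│ │x  │x│ │
├───╴ └───┤ │ └─┘ ┌─┘ │ │
│         │ │x x x│x x│ │
├───────┐ ╵ ├───┐ │ ╶─┤ │
│       │   │   │ │x x│ │
│ ┌───┐ └─┐ │ ╷ └─┴─┐ └─┤
│ │   │   │ │ │     │x x│
│ │ ╷ └─┐ │ │ └───┐ └─╴ │
│ │ │   │ │ │     │    x│
│ ├─┘ ┌─┘ │ ├───╴ ├───╴ │
│ │   │   │ │     │x x x│
│ │ ┌─┘ ╶─┴─┘ ┌───┤ ┌───┤
│ │ │         │   │x│   │
│ │ ╵ ┌───────┤ ╷ ╵ │ ╶─┤
│ │   │       │ │  x│   │
│ └───┤ ┌───╴ ├─┴─┐ └─╴ │
│     │ │     │   │x x x│
│ ┌─┐ ╵ │ ╶───┤ ╷ ├─┬─╴ │
│ │ │   │     │ │ │ │x x│
│ ╵ └───┴───┐ └─┘ │ ╵ ╶─┤
│           │     │  x B│
└───────────┴─────┴─────┘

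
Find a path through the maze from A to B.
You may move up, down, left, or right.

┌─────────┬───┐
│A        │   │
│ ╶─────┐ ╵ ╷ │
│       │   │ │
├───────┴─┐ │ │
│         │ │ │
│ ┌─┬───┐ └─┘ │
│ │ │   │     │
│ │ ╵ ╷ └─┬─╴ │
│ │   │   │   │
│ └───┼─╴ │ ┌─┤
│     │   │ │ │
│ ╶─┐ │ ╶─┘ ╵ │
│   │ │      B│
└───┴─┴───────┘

Finding the shortest path through the maze:
Path length: 16 steps
Directions: right → right → right → right → down → right → up → right → down → down → down → down → left → down → down → right

Solution:

┌─────────┬───┐
│A → → → ↓│↱ ↓│
│ ╶─────┐ ╵ ╷ │
│       │↳ ↑│↓│
├───────┴─┐ │ │
│         │ │↓│
│ ┌─┬───┐ └─┘ │
│ │ │   │    ↓│
│ │ ╵ ╷ └─┬─╴ │
│ │   │   │↓ ↲│
│ └───┼─╴ │ ┌─┤
│     │   │↓│ │
│ ╶─┐ │ ╶─┘ ╵ │
│   │ │    ↳ B│
└───┴─┴───────┘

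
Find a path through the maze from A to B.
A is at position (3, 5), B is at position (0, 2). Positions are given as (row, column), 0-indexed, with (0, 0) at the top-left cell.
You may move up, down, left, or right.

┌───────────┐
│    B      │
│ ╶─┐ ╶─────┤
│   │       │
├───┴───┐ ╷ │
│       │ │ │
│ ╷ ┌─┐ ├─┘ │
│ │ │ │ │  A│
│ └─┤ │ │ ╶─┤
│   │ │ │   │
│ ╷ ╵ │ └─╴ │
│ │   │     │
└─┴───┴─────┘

Finding the shortest path from (3, 5) to (0, 2):
Path length: 6 steps
Directions: up → up → left → left → left → up

Solution:

┌───────────┐
│    B      │
│ ╶─┐ ╶─────┤
│   │↑ ← ← ↰│
├───┴───┐ ╷ │
│       │ │↑│
│ ╷ ┌─┐ ├─┘ │
│ │ │ │ │  A│
│ └─┤ │ │ ╶─┤
│   │ │ │   │
│ ╷ ╵ │ └─╴ │
│ │   │     │
└─┴───┴─────┘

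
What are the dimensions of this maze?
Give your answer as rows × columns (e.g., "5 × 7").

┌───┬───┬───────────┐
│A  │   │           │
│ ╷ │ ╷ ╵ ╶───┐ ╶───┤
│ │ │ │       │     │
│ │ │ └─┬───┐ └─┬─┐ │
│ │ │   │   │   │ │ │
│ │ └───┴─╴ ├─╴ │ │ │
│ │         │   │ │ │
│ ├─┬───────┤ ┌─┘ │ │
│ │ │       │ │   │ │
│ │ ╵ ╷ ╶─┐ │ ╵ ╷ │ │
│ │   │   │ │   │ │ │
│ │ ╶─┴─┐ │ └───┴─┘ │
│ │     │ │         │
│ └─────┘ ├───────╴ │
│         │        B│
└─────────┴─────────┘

Counting the maze dimensions:
Rows (vertical): 8
Columns (horizontal): 10
Dimensions: 8 × 10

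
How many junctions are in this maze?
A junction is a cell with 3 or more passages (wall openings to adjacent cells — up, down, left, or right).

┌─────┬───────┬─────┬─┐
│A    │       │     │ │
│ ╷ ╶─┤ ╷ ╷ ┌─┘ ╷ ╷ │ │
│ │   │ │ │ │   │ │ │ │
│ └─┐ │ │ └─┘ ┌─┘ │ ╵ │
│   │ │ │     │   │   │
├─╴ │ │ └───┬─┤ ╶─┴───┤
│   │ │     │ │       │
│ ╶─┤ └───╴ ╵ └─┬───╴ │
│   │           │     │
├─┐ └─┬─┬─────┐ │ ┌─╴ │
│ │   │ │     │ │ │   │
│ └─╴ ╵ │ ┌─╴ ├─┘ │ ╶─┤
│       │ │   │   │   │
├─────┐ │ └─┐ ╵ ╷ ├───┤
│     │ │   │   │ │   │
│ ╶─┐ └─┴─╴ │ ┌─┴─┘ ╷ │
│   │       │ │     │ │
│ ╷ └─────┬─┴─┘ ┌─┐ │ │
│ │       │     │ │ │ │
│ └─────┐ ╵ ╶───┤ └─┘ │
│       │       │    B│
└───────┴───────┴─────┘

Checking each cell for number of passages:

Junctions found (3+ passages):
  (0, 1): 3 passages
  (0, 4): 3 passages
  (0, 5): 3 passages
  (0, 8): 3 passages
  (4, 5): 3 passages
  (4, 6): 3 passages
  (4, 10): 3 passages
  (6, 2): 3 passages
  (6, 3): 3 passages
  (6, 6): 3 passages
  (6, 8): 3 passages
  (7, 6): 3 passages
  (8, 0): 3 passages
  (8, 9): 3 passages
  (10, 5): 3 passages
Total junctions: 15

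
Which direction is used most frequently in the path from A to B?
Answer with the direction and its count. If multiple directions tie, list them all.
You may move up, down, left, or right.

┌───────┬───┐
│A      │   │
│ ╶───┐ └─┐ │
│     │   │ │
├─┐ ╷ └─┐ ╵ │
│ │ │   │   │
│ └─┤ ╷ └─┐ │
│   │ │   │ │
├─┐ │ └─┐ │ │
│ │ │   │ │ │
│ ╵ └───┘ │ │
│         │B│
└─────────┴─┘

Directions: right, right, right, down, right, down, right, down, down, down
Counts: {'right': 5, 'down': 5}
Most common: down and right (tied at 5 times each)

Solution:

┌───────┬───┐
│A → → ↓│   │
│ ╶───┐ └─┐ │
│     │↳ ↓│ │
├─┐ ╷ └─┐ ╵ │
│ │ │   │↳ ↓│
│ └─┤ ╷ └─┐ │
│   │ │   │↓│
├─┐ │ └─┐ │ │
│ │ │   │ │↓│
│ ╵ └───┘ │ │
│         │B│
└─────────┴─┘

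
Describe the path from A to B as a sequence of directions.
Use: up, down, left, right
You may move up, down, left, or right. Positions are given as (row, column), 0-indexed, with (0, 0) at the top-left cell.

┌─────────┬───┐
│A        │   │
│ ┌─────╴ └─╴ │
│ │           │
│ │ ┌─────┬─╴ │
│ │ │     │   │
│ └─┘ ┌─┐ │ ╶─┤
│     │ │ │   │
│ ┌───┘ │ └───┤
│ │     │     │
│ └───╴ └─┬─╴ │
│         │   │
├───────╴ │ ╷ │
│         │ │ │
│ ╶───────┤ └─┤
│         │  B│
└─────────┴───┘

Finding the path and converting it to directions:
Path through cells: (0,0) → (1,0) → (2,0) → (3,0) → (3,1) → (3,2) → (2,2) → (2,3) → (2,4) → (3,4) → (4,4) → (4,5) → (4,6) → (5,6) → (5,5) → (6,5) → (7,5) → (7,6)
Directions: down, down, down, right, right, up, right, right, down, down, right, right, down, left, down, down, right

Solution:

┌─────────┬───┐
│A        │   │
│ ┌─────╴ └─╴ │
│↓│           │
│ │ ┌─────┬─╴ │
│↓│ │↱ → ↓│   │
│ └─┘ ┌─┐ │ ╶─┤
│↳ → ↑│ │↓│   │
│ ┌───┘ │ └───┤
│ │     │↳ → ↓│
│ └───╴ └─┬─╴ │
│         │↓ ↲│
├───────╴ │ ╷ │
│         │↓│ │
│ ╶───────┤ └─┤
│         │↳ B│
└─────────┴───┘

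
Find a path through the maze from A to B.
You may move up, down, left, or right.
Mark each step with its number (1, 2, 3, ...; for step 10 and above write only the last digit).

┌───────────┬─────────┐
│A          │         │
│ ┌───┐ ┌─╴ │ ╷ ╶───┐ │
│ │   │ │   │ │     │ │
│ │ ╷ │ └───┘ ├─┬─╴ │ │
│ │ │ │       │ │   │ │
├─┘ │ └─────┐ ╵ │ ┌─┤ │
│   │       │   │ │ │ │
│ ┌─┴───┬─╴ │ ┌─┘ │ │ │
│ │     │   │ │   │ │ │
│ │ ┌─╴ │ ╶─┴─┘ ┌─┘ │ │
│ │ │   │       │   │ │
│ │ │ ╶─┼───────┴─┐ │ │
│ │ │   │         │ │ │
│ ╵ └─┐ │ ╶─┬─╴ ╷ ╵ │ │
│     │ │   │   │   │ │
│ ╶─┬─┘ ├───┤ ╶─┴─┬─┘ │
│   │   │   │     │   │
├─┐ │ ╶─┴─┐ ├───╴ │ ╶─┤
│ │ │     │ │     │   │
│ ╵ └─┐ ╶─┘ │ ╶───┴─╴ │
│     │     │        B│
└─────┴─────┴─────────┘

Finding the shortest path through the maze:
Path length: 26 steps
Directions: right → right → right → down → down → right → right → right → up → up → right → right → right → right → down → down → down → down → down → down → down → down → left → down → right → down

Solution:

┌───────────┬─────────┐
│A 1 2 3    │0 1 2 3 4│
│ ┌───┐ ┌─╴ │ ╷ ╶───┐ │
│ │   │4│   │9│     │5│
│ │ ╷ │ └───┘ ├─┬─╴ │ │
│ │ │ │5 6 7 8│ │   │6│
├─┘ │ └─────┐ ╵ │ ┌─┤ │
│   │       │   │ │ │7│
│ ┌─┴───┬─╴ │ ┌─┘ │ │ │
│ │     │   │ │   │ │8│
│ │ ┌─╴ │ ╶─┴─┘ ┌─┘ │ │
│ │ │   │       │   │9│
│ │ │ ╶─┼───────┴─┐ │ │
│ │ │   │         │ │0│
│ ╵ └─┐ │ ╶─┬─╴ ╷ ╵ │ │
│     │ │   │   │   │1│
│ ╶─┬─┘ ├───┤ ╶─┴─┬─┘ │
│   │   │   │     │3 2│
├─┐ │ ╶─┴─┐ ├───╴ │ ╶─┤
│ │ │     │ │     │4 5│
│ ╵ └─┐ ╶─┘ │ ╶───┴─╴ │
│     │     │        B│
└─────┴─────┴─────────┘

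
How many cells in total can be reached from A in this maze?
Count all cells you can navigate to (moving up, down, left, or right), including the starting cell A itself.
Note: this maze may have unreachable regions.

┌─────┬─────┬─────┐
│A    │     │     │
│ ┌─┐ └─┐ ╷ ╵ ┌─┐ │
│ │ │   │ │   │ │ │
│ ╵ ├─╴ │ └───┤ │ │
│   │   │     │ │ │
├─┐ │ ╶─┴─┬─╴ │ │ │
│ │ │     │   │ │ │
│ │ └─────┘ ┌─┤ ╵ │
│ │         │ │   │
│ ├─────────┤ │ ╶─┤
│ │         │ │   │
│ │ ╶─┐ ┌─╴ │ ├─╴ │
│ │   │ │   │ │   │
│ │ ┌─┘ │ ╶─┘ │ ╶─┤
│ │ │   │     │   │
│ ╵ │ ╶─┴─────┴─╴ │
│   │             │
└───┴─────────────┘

Using BFS/flood-fill to find all reachable cells from A:
Maze size: 9 × 9 = 81 total cells
All cells are reachable — the maze is fully connected.
Reachable cells: 81

Reachable region (· marks reachable cells):

┌─────┬─────┬─────┐
│A · ·│· · ·│· · ·│
│ ┌─┐ └─┐ ╷ ╵ ┌─┐ │
│·│·│· ·│·│· ·│·│·│
│ ╵ ├─╴ │ └───┤ │ │
│· ·│· ·│· · ·│·│·│
├─┐ │ ╶─┴─┬─╴ │ │ │
│·│·│· · ·│· ·│·│·│
│ │ └─────┘ ┌─┤ ╵ │
│·│· · · · ·│·│· ·│
│ ├─────────┤ │ ╶─┤
│·│· · · · ·│·│· ·│
│ │ ╶─┐ ┌─╴ │ ├─╴ │
│·│· ·│·│· ·│·│· ·│
│ │ ┌─┘ │ ╶─┘ │ ╶─┤
│·│·│· ·│· · ·│· ·│
│ ╵ │ ╶─┴─────┴─╴ │
│· ·│· · · · · · ·│
└───┴─────────────┘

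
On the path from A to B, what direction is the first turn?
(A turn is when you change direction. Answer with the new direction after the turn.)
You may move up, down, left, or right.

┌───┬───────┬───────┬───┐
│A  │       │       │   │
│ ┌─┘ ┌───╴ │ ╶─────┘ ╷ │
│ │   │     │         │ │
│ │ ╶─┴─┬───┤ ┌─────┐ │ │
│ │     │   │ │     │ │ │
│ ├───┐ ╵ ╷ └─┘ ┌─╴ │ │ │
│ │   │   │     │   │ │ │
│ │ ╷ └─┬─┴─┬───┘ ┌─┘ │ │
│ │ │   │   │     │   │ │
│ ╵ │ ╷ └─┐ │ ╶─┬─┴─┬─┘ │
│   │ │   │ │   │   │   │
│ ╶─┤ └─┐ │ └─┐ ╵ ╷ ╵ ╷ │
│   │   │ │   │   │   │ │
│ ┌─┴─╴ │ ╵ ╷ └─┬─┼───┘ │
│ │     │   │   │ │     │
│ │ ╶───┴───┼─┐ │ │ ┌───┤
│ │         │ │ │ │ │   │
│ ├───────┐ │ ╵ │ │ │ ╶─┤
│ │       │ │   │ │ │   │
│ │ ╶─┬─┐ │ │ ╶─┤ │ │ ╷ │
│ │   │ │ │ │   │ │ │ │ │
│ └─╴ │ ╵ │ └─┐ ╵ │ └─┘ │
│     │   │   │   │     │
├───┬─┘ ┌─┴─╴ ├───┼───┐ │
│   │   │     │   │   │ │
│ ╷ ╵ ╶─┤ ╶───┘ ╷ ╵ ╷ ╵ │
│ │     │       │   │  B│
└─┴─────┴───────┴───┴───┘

Directions: down, down, down, down, down, right, up, up, right, down, down, down, right, down, left, left, down, right, right, right, right, down, down, down, right, down, left, left, down, right, right, right, up, right, down, right, up, right, down, right
First turn direction: right

Solution:

┌───┬───────┬───────┬───┐
│A  │       │       │   │
│ ┌─┘ ┌───╴ │ ╶─────┘ ╷ │
│↓│   │     │         │ │
│ │ ╶─┴─┬───┤ ┌─────┐ │ │
│↓│     │   │ │     │ │ │
│ ├───┐ ╵ ╷ └─┘ ┌─╴ │ │ │
│↓│↱ ↓│   │     │   │ │ │
│ │ ╷ └─┬─┴─┬───┘ ┌─┘ │ │
│↓│↑│↓  │   │     │   │ │
│ ╵ │ ╷ └─┐ │ ╶─┬─┴─┬─┘ │
│↳ ↑│↓│   │ │   │   │   │
│ ╶─┤ └─┐ │ └─┐ ╵ ╷ ╵ ╷ │
│   │↳ ↓│ │   │   │   │ │
│ ┌─┴─╴ │ ╵ ╷ └─┬─┼───┘ │
│ │↓ ← ↲│   │   │ │     │
│ │ ╶───┴───┼─┐ │ │ ┌───┤
│ │↳ → → → ↓│ │ │ │ │   │
│ ├───────┐ │ ╵ │ │ │ ╶─┤
│ │       │↓│   │ │ │   │
│ │ ╶─┬─┐ │ │ ╶─┤ │ │ ╷ │
│ │   │ │ │↓│   │ │ │ │ │
│ └─╴ │ ╵ │ └─┐ ╵ │ └─┘ │
│     │   │↳ ↓│   │     │
├───┬─┘ ┌─┴─╴ ├───┼───┐ │
│   │   │↓ ← ↲│↱ ↓│↱ ↓│ │
│ ╷ ╵ ╶─┤ ╶───┘ ╷ ╵ ╷ ╵ │
│ │     │↳ → → ↑│↳ ↑│↳ B│
└─┴─────┴───────┴───┴───┘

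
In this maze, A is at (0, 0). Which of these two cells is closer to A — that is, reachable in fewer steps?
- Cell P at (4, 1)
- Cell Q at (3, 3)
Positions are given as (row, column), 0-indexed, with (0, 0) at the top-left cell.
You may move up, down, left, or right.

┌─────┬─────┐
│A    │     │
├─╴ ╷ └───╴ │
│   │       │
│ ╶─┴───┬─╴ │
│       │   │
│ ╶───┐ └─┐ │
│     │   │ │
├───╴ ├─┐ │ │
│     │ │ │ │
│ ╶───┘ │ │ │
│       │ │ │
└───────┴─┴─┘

Shortest path A → P at (4, 1): 9 steps
Shortest path A → Q at (3, 3): 8 steps

Q is closer (8 steps vs 9 steps).

Path to P:

┌─────┬─────┐
│A ↓  │     │
├─╴ ╷ └───╴ │
│↓ ↲│       │
│ ╶─┴───┬─╴ │
│↓      │   │
│ ╶───┐ └─┐ │
│↳ → ↓│   │ │
├───╴ ├─┐ │ │
│  P ↲│ │ │ │
│ ╶───┘ │ │ │
│       │ │ │
└───────┴─┴─┘

Path to Q:

┌─────┬─────┐
│A ↓  │     │
├─╴ ╷ └───╴ │
│↓ ↲│       │
│ ╶─┴───┬─╴ │
│↳ → → ↓│   │
│ ╶───┐ └─┐ │
│     │Q  │ │
├───╴ ├─┐ │ │
│     │ │ │ │
│ ╶───┘ │ │ │
│       │ │ │
└───────┴─┴─┘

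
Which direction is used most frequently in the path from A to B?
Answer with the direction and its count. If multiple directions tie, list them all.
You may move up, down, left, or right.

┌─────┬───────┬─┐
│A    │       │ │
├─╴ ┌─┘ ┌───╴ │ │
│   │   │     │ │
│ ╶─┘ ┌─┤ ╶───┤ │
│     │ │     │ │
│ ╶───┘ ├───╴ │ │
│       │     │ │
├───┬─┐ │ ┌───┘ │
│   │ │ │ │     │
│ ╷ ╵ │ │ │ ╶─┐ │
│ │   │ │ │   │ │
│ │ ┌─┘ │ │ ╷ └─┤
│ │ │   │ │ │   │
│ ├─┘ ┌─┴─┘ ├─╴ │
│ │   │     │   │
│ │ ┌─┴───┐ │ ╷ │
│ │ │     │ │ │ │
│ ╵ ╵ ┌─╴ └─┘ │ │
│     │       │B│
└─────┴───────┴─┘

Directions: right, down, left, down, down, right, right, right, down, down, down, left, down, left, down, down, right, up, right, right, down, right, right, up, up, right, down, down
Counts: {'right': 10, 'down': 12, 'left': 3, 'up': 3}
Most common: down (12 times)

Solution:

┌─────┬───────┬─┐
│A ↓  │       │ │
├─╴ ┌─┘ ┌───╴ │ │
│↓ ↲│   │     │ │
│ ╶─┘ ┌─┤ ╶───┤ │
│↓    │ │     │ │
│ ╶───┘ ├───╴ │ │
│↳ → → ↓│     │ │
├───┬─┐ │ ┌───┘ │
│   │ │↓│ │     │
│ ╷ ╵ │ │ │ ╶─┐ │
│ │   │↓│ │   │ │
│ │ ┌─┘ │ │ ╷ └─┤
│ │ │↓ ↲│ │ │   │
│ ├─┘ ┌─┴─┘ ├─╴ │
│ │↓ ↲│     │↱ ↓│
│ │ ┌─┴───┐ │ ╷ │
│ │↓│↱ → ↓│ │↑│↓│
│ ╵ ╵ ┌─╴ └─┘ │ │
│  ↳ ↑│  ↳ → ↑│B│
└─────┴───────┴─┘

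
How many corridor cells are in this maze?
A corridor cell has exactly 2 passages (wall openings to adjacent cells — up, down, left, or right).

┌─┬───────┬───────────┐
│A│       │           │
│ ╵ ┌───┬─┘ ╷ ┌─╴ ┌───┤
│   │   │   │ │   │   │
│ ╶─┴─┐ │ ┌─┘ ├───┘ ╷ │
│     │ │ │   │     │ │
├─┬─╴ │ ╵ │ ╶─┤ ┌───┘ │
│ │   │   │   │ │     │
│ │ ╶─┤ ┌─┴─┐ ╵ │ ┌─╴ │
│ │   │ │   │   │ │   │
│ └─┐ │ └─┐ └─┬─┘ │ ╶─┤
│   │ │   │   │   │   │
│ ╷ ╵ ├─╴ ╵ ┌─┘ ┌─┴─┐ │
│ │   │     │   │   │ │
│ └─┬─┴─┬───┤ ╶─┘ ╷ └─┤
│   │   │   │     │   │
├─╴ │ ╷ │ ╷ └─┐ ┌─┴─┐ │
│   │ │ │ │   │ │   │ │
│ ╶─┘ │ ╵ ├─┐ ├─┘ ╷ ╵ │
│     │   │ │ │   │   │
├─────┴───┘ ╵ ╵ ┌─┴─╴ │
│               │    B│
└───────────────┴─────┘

Counting cells with exactly 2 passages:
Total corridor cells: 95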